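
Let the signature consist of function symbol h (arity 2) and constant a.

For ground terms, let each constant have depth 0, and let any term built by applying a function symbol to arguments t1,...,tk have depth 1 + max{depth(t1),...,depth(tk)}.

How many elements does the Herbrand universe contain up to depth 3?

26

If N_k denotes the number of depth-≤k ground terms, the 1 constant gives N_0 = 1, and each function symbol of arity r contributes N_{k-1}^r new terms at level k: N_k = 1 + N_{k-1}^2.
N_0 = 1
N_1 = 1 + 1^2 = 2
N_2 = 1 + 2^2 = 5
N_3 = 1 + 5^2 = 26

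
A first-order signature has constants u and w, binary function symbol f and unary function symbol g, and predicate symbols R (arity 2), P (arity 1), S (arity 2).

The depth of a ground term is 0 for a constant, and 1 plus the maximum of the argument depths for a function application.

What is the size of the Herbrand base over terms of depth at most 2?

11026

First count ground terms of depth ≤ 2.
Let N_k count ground terms of depth at most k. Each non-constant term of depth ≤ k is some function symbol applied to depth-≤(k−1) arguments, giving N_k = 2 + N_{k-1}^2 + N_{k-1}.
N_0 = 2
N_1 = 2 + 2^2 + 2 = 8
N_2 = 2 + 8^2 + 8 = 74
So |H| = 74.
For each predicate symbol, the number of ground atoms is |H| raised to its arity; summing:
  R: 74^2 = 5476;  P: 74;  S: 74^2 = 5476
Total ground atoms: 5476 + 74 + 5476 = 11026.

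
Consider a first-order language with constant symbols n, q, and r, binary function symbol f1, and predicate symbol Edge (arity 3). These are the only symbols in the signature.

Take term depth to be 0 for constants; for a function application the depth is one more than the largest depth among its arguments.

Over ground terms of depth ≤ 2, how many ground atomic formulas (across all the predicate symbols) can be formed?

3176523

First count ground terms of depth ≤ 2.
Let N_k = |{terms of depth ≤ k}|. Then N_0 = 3 and N_k = 3 + N_{k-1}^2 for k ≥ 1 (one summand per function symbol, arity giving the exponent).
N_0 = 3
N_1 = 3 + 3^2 = 12
N_2 = 3 + 12^2 = 147
So |H| = 147.
For each predicate symbol, the number of ground atoms is |H| raised to its arity; summing:
  Edge: 147^3 = 3176523
Total ground atoms: 3176523.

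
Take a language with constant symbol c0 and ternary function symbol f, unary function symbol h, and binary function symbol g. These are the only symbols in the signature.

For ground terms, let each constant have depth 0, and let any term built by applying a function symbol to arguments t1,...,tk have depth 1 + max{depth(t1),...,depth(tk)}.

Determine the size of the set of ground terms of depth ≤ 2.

Let N_k count ground terms of depth at most k. Each non-constant term of depth ≤ k is some function symbol applied to depth-≤(k−1) arguments, giving N_k = 1 + N_{k-1}^3 + N_{k-1} + N_{k-1}^2.
N_0 = 1
N_1 = 1 + 1^3 + 1 + 1^2 = 4
N_2 = 1 + 4^3 + 4 + 4^2 = 85

85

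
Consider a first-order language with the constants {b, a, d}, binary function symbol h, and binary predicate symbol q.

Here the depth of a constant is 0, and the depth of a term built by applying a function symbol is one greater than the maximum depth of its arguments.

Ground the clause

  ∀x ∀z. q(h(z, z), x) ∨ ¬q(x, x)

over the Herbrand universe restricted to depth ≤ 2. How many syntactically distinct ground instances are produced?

21609

Ground terms of depth ≤ 2:
  Count level by level. With function symbols h/2, the terms of depth ≤ k are the 3 constants together with each function applied to depth-≤(k−1) tuples, so N_k = 3 + N_{k-1}^2.
  N_0 = 3
  N_1 = 3 + 3^2 = 12
  N_2 = 3 + 12^2 = 147
So there are 147 ground terms available for substitution.
There are 2 variables to instantiate (x, z), each occurring in at least one literal, so different choices give different ground instances.
Number of ground instances = 147^2 = 21609.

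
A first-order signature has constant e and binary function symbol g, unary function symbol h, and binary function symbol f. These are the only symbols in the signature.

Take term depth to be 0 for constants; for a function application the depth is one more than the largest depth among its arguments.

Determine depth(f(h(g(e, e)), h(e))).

depth(g(e, e)) = 1 + max(0, 0) = 1
depth(h(g(e, e))) = 1 + depth(g(e, e)) = 1 + 1 = 2
depth(h(e)) = 1 + depth(e) = 1 + 0 = 1
depth(f(h(g(e, e)), h(e))) = 1 + max(2, 1) = 3

3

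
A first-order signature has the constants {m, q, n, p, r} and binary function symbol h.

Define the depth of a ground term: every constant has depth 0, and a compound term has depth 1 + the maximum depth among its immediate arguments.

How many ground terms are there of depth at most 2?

If N_k denotes the number of depth-≤k ground terms, the 5 constants give N_0 = 5, and each function symbol of arity r contributes N_{k-1}^r new terms at level k: N_k = 5 + N_{k-1}^2.
N_0 = 5
N_1 = 5 + 5^2 = 30
N_2 = 5 + 30^2 = 905

905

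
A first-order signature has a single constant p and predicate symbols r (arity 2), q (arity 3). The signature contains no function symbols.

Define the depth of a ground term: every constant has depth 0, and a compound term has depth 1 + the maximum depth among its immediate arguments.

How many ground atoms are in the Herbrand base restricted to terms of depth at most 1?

First count ground terms of depth ≤ 1.
With no function symbols every ground term is a constant, so there is exactly 1 ground term at every depth bound.
N_0 = 1
N_1 = 1
So |H| = 1.
For each predicate symbol, the number of ground atoms is |H| raised to its arity; summing:
  r: 1^2 = 1;  q: 1^3 = 1
Total ground atoms: 1 + 1 = 2.

2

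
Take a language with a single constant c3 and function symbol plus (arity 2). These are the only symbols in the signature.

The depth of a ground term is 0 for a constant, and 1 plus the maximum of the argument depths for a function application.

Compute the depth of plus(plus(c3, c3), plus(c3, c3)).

depth(plus(c3, c3)) = 1 + max(0, 0) = 1
depth(plus(plus(c3, c3), plus(c3, c3))) = 1 + max(1, 1) = 2

2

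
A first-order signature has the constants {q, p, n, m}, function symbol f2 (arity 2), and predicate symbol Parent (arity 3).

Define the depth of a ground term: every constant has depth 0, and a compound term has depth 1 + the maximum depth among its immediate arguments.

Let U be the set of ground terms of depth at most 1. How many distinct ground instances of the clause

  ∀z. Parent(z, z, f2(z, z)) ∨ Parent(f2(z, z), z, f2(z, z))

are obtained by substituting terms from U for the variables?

20

Ground terms of depth ≤ 1:
  If N_k denotes the number of depth-≤k ground terms, the 4 constants give N_0 = 4, and each function symbol of arity r contributes N_{k-1}^r new terms at level k: N_k = 4 + N_{k-1}^2.
  N_0 = 4
  N_1 = 4 + 4^2 = 20
So there are 20 ground terms available for substitution.
The clause has 1 distinct variable (z), which appears in the body. In the free term algebra distinct substitutions yield syntactically distinct ground instances.
Number of ground instances = 20.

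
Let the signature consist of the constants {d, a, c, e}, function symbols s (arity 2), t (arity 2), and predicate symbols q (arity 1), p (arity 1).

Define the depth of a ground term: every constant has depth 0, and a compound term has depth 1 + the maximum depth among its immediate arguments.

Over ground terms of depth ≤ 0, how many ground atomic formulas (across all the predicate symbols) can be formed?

8

First count ground terms of depth ≤ 0.
Write N_k for the number of ground terms of depth ≤ k. A term of depth ≤ k is either a constant or a function symbol applied to arguments of depth ≤ k−1, so N_k = 4 + N_{k-1}^2 + N_{k-1}^2.
N_0 = 4
Explicitly: d, a, c, e.
So |H| = 4.
A ground atom is a predicate applied to a tuple of terms from H, so the count is the sum over predicates of |H|^arity:
  q: 4;  p: 4
Total ground atoms: 4 + 4 = 8.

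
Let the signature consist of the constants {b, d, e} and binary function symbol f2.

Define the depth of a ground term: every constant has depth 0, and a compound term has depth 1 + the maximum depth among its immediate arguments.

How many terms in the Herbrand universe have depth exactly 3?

If N_k denotes the number of depth-≤k ground terms, the 3 constants give N_0 = 3, and each function symbol of arity r contributes N_{k-1}^r new terms at level k: N_k = 3 + N_{k-1}^2.
N_0 = 3
N_1 = 3 + 3^2 = 12
N_2 = 3 + 12^2 = 147
N_3 = 3 + 147^2 = 21612
Terms of depth exactly 3: N_3 − N_2 = 21612 − 147 = 21465.

21465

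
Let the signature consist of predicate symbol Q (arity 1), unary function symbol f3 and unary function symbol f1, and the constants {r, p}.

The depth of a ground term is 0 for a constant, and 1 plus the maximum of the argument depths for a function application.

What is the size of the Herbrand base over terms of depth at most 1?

6

First count ground terms of depth ≤ 1.
Count level by level. With function symbols f3/1, f1/1, the terms of depth ≤ k are the 2 constants together with each function applied to depth-≤(k−1) tuples, so N_k = 2 + N_{k-1} + N_{k-1}.
N_0 = 2
N_1 = 2 + 2 + 2 = 6
Explicitly: r, p, f3(r), f3(p), f1(r), f1(p).
So |H| = 6.
For each predicate symbol, the number of ground atoms is |H| raised to its arity; summing:
  Q: 6
Total ground atoms: 6.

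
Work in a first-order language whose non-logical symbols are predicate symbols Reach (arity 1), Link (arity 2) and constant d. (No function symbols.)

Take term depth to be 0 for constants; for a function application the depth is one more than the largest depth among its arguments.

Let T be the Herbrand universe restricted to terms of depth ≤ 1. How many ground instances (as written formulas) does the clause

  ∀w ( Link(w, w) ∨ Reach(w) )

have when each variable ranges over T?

Ground terms of depth ≤ 1:
  With no function symbols every ground term is a constant, so there is exactly 1 ground term at every depth bound.
  N_0 = 1
  N_1 = 1
  Explicitly: d.
So there is exactly 1 ground term available for substitution.
There is 1 variable to instantiate (w),  occurring in at least one literal, so different choices give different ground instances.
Number of ground instances = 1.

1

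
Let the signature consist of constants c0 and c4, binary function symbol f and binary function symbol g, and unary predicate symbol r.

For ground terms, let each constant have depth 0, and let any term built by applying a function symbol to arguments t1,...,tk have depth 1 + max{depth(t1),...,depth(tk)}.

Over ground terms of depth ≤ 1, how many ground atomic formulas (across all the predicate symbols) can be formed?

10

First count ground terms of depth ≤ 1.
Let N_k count ground terms of depth at most k. Each non-constant term of depth ≤ k is some function symbol applied to depth-≤(k−1) arguments, giving N_k = 2 + N_{k-1}^2 + N_{k-1}^2.
N_0 = 2
N_1 = 2 + 2^2 + 2^2 = 10
Explicitly: c0, c4, f(c0, c0), f(c0, c4), f(c4, c0), f(c4, c4), g(c0, c0), g(c0, c4), g(c4, c0), g(c4, c4).
So |H| = 10.
For each predicate symbol, the number of ground atoms is |H| raised to its arity; summing:
  r: 10
Total ground atoms: 10.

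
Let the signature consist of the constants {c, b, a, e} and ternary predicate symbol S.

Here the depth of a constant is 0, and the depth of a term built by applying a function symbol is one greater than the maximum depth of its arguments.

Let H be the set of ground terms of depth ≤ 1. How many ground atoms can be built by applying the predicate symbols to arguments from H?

64

First count ground terms of depth ≤ 1.
With no function symbols every ground term is a constant, so there are exactly 4 ground terms at every depth bound.
N_0 = 4
N_1 = 4
So |H| = 4.
A ground atom is a predicate applied to a tuple of terms from H, so the count is the sum over predicates of |H|^arity:
  S: 4^3 = 64
Total ground atoms: 64.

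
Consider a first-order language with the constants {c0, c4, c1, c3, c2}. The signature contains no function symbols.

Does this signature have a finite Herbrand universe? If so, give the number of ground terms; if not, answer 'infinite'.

There are no function symbols, so every ground term is one of the 5 constants.
The Herbrand universe is {c0, c4, c1, c3, c2}, which is finite with 5 elements.

5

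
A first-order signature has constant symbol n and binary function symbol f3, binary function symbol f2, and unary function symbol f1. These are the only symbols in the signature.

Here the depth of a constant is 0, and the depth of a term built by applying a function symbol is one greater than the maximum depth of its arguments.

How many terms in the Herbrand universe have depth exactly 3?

If N_k denotes the number of depth-≤k ground terms, the 1 constant gives N_0 = 1, and each function symbol of arity r contributes N_{k-1}^r new terms at level k: N_k = 1 + N_{k-1}^2 + N_{k-1}^2 + N_{k-1}.
N_0 = 1
N_1 = 1 + 1^2 + 1^2 + 1 = 4
N_2 = 1 + 4^2 + 4^2 + 4 = 37
N_3 = 1 + 37^2 + 37^2 + 37 = 2776
Terms of depth exactly 3: N_3 − N_2 = 2776 − 37 = 2739.

2739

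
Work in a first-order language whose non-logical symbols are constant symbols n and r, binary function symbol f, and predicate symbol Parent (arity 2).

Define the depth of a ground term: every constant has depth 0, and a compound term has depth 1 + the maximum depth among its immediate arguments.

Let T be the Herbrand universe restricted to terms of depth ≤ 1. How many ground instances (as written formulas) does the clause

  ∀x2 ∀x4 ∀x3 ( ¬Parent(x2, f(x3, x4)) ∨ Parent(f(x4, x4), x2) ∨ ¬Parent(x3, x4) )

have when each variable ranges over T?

Ground terms of depth ≤ 1:
  Let N_k = |{terms of depth ≤ k}|. Then N_0 = 2 and N_k = 2 + N_{k-1}^2 for k ≥ 1 (one summand per function symbol, arity giving the exponent).
  N_0 = 2
  N_1 = 2 + 2^2 = 6
  Explicitly: n, r, f(n, n), f(n, r), f(r, n), f(r, r).
So there are 6 ground terms available for substitution.
The body mentions every one of the 3 quantified variables; since ground terms form a free algebra, no two substitutions collapse to the same formula.
Number of ground instances = 6^3 = 216.

216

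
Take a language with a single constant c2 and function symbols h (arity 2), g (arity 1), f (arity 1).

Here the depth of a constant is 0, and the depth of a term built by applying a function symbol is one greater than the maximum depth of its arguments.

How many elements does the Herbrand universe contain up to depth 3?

Write N_k for the number of ground terms of depth ≤ k. A term of depth ≤ k is either a constant or a function symbol applied to arguments of depth ≤ k−1, so N_k = 1 + N_{k-1}^2 + N_{k-1} + N_{k-1}.
N_0 = 1
N_1 = 1 + 1^2 + 1 + 1 = 4
N_2 = 1 + 4^2 + 4 + 4 = 25
N_3 = 1 + 25^2 + 25 + 25 = 676

676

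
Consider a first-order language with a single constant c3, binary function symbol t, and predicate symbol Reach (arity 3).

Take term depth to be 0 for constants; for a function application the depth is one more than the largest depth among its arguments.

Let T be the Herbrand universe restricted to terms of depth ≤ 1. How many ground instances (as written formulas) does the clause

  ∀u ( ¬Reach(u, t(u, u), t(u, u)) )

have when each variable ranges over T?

Ground terms of depth ≤ 1:
  Write N_k for the number of ground terms of depth ≤ k. A term of depth ≤ k is either a constant or a function symbol applied to arguments of depth ≤ k−1, so N_k = 1 + N_{k-1}^2.
  N_0 = 1
  N_1 = 1 + 1^2 = 2
  Explicitly: c3, t(c3, c3).
So there are 2 ground terms available for substitution.
The variable u ranges independently over the available ground terms, and distinct assignments produce distinct instances.
Number of ground instances = 2.

2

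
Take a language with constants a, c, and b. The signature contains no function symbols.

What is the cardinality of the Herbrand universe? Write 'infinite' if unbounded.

There are no function symbols, so every ground term is one of the 3 constants.
The Herbrand universe is {a, c, b}, which is finite with 3 elements.

3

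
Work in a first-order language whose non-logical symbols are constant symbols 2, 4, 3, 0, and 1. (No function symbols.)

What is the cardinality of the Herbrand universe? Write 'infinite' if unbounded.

There are no function symbols, so every ground term is one of the 5 constants.
The Herbrand universe is {2, 4, 3, 0, 1}, which is finite with 5 elements.

5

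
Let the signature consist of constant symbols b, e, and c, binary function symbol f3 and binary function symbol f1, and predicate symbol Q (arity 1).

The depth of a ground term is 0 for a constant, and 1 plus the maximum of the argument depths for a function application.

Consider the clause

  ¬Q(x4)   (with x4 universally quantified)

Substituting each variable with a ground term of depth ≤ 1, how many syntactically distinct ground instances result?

21

Ground terms of depth ≤ 1:
  Write N_k for the number of ground terms of depth ≤ k. A term of depth ≤ k is either a constant or a function symbol applied to arguments of depth ≤ k−1, so N_k = 3 + N_{k-1}^2 + N_{k-1}^2.
  N_0 = 3
  N_1 = 3 + 3^2 + 3^2 = 21
So there are 21 ground terms available for substitution.
The variable x4 ranges independently over the available ground terms, and distinct assignments produce distinct instances.
Number of ground instances = 21.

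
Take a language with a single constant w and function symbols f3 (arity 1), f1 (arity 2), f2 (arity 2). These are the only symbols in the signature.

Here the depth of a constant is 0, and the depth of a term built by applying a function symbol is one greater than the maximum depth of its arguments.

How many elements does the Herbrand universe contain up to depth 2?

37

Write N_k for the number of ground terms of depth ≤ k. A term of depth ≤ k is either a constant or a function symbol applied to arguments of depth ≤ k−1, so N_k = 1 + N_{k-1} + N_{k-1}^2 + N_{k-1}^2.
N_0 = 1
N_1 = 1 + 1 + 1^2 + 1^2 = 4
N_2 = 1 + 4 + 4^2 + 4^2 = 37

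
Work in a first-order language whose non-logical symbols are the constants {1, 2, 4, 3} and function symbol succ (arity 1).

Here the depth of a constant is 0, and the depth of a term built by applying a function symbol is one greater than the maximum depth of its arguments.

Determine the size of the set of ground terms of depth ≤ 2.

If N_k denotes the number of depth-≤k ground terms, the 4 constants give N_0 = 4, and each function symbol of arity r contributes N_{k-1}^r new terms at level k: N_k = 4 + N_{k-1}.
N_0 = 4
N_1 = 4 + 4 = 8
N_2 = 4 + 8 = 12
Explicitly: 1, 2, 4, 3, succ(1), succ(2), succ(4), succ(3), succ(succ(1)), succ(succ(2)), succ(succ(4)), succ(succ(3)).

12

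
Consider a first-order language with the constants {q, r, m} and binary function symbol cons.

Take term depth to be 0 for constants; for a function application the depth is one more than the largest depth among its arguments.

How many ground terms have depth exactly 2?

If N_k denotes the number of depth-≤k ground terms, the 3 constants give N_0 = 3, and each function symbol of arity r contributes N_{k-1}^r new terms at level k: N_k = 3 + N_{k-1}^2.
N_0 = 3
N_1 = 3 + 3^2 = 12
N_2 = 3 + 12^2 = 147
Terms of depth exactly 2: N_2 − N_1 = 147 − 12 = 135.

135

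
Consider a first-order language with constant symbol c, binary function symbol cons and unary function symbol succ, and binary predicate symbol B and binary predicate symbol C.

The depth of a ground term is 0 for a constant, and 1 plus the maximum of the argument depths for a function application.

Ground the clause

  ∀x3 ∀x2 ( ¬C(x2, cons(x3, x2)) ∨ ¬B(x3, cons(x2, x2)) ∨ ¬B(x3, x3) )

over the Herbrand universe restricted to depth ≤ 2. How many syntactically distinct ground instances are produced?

169

Ground terms of depth ≤ 2:
  Count level by level. With function symbols cons/2, succ/1, the terms of depth ≤ k are the 1 constant together with each function applied to depth-≤(k−1) tuples, so N_k = 1 + N_{k-1}^2 + N_{k-1}.
  N_0 = 1
  N_1 = 1 + 1^2 + 1 = 3
  N_2 = 1 + 3^2 + 3 = 13
So there are 13 ground terms available for substitution.
The body mentions every one of the 2 quantified variables; since ground terms form a free algebra, no two substitutions collapse to the same formula.
Number of ground instances = 13^2 = 169.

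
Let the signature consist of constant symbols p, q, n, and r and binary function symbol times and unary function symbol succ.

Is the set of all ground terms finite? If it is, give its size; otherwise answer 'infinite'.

The signature has at least one function symbol (times, arity 2) and at least one constant (p).
Iterating times gives infinitely many distinct ground terms: p, times(p, p), times(times(p, p), times(p, p)), ...
So the Herbrand universe is infinite.

infinite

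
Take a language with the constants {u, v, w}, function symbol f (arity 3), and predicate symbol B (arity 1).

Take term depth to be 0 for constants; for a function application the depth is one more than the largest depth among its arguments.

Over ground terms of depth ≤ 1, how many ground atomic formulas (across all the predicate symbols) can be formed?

First count ground terms of depth ≤ 1.
Count level by level. With function symbols f/3, the terms of depth ≤ k are the 3 constants together with each function applied to depth-≤(k−1) tuples, so N_k = 3 + N_{k-1}^3.
N_0 = 3
N_1 = 3 + 3^3 = 30
So |H| = 30.
A ground atom is a predicate applied to a tuple of terms from H, so the count is the sum over predicates of |H|^arity:
  B: 30
Total ground atoms: 30.

30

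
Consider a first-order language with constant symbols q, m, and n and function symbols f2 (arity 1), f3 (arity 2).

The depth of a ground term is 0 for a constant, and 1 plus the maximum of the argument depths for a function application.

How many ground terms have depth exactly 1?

12

Write N_k for the number of ground terms of depth ≤ k. A term of depth ≤ k is either a constant or a function symbol applied to arguments of depth ≤ k−1, so N_k = 3 + N_{k-1} + N_{k-1}^2.
N_0 = 3
N_1 = 3 + 3 + 3^2 = 15
Terms of depth exactly 1: N_1 − N_0 = 15 − 3 = 12.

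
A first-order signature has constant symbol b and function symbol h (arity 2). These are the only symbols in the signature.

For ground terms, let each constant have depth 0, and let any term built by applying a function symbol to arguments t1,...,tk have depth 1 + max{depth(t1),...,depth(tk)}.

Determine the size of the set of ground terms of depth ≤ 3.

Let N_k = |{terms of depth ≤ k}|. Then N_0 = 1 and N_k = 1 + N_{k-1}^2 for k ≥ 1 (one summand per function symbol, arity giving the exponent).
N_0 = 1
N_1 = 1 + 1^2 = 2
N_2 = 1 + 2^2 = 5
N_3 = 1 + 5^2 = 26

26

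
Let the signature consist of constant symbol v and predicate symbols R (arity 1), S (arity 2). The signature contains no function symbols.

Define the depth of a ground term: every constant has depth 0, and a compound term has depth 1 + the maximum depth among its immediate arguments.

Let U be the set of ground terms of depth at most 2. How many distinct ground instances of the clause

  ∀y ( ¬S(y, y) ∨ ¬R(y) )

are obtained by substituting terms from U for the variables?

1

Ground terms of depth ≤ 2:
  With no function symbols every ground term is a constant, so there is exactly 1 ground term at every depth bound.
  N_0 = 1
  N_1 = 1
  N_2 = 1
  Explicitly: v.
So there is exactly 1 ground term available for substitution.
The variable y ranges independently over the available ground terms, and distinct assignments produce distinct instances.
Number of ground instances = 1.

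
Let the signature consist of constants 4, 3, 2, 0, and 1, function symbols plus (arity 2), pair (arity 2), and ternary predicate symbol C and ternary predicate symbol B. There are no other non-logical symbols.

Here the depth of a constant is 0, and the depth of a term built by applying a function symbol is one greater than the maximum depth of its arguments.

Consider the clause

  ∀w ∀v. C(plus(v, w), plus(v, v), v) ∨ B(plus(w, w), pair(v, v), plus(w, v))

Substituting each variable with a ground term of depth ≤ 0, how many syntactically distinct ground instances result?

Ground terms of depth ≤ 0:
  Write N_k for the number of ground terms of depth ≤ k. A term of depth ≤ k is either a constant or a function symbol applied to arguments of depth ≤ k−1, so N_k = 5 + N_{k-1}^2 + N_{k-1}^2.
  N_0 = 5
  Explicitly: 4, 3, 2, 0, 1.
So there are 5 ground terms available for substitution.
There are 2 variables to instantiate (w, v), each occurring in at least one literal, so different choices give different ground instances.
Number of ground instances = 5^2 = 25.

25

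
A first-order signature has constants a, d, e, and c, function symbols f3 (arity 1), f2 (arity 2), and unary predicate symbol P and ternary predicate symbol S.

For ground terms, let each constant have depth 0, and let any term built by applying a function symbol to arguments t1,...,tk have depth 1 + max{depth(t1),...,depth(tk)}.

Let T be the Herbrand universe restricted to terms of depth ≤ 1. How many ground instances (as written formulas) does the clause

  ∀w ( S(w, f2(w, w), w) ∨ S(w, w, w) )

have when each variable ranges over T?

24

Ground terms of depth ≤ 1:
  Count level by level. With function symbols f3/1, f2/2, the terms of depth ≤ k are the 4 constants together with each function applied to depth-≤(k−1) tuples, so N_k = 4 + N_{k-1} + N_{k-1}^2.
  N_0 = 4
  N_1 = 4 + 4 + 4^2 = 24
So there are 24 ground terms available for substitution.
The variable w ranges independently over the available ground terms, and distinct assignments produce distinct instances.
Number of ground instances = 24.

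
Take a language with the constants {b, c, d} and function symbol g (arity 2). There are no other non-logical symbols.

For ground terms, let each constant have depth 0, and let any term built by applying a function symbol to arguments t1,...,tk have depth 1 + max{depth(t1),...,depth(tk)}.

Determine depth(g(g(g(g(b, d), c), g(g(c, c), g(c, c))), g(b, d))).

4

depth(g(b, d)) = 1 + max(0, 0) = 1
depth(g(g(b, d), c)) = 1 + max(1, 0) = 2
depth(g(c, c)) = 1 + max(0, 0) = 1
depth(g(g(c, c), g(c, c))) = 1 + max(1, 1) = 2
depth(g(g(g(b, d), c), g(g(c, c), g(c, c)))) = 1 + max(2, 2) = 3
depth(g(g(g(g(b, d), c), g(g(c, c), g(c, c))), g(b, d))) = 1 + max(3, 1) = 4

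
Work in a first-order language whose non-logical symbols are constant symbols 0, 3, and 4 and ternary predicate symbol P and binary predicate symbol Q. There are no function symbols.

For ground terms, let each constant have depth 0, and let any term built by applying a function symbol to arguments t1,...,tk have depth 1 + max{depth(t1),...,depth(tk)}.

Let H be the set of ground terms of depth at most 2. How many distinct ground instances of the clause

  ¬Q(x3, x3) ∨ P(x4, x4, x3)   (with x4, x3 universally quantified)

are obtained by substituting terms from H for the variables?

9

Ground terms of depth ≤ 2:
  With no function symbols every ground term is a constant, so there are exactly 3 ground terms at every depth bound.
  N_0 = 3
  N_1 = 3
  N_2 = 3
So there are 3 ground terms available for substitution.
Each of x4, x3 ranges independently over the available ground terms, and distinct assignments produce distinct instances.
Number of ground instances = 3^2 = 9.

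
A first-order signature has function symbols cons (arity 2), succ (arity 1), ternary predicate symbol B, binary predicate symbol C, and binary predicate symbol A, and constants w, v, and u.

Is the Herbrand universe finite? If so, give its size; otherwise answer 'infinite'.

The signature has at least one function symbol (cons, arity 2) and at least one constant (w).
Iterating cons gives infinitely many distinct ground terms: w, cons(w, w), cons(cons(w, w), cons(w, w)), ...
So the Herbrand universe is infinite.

infinite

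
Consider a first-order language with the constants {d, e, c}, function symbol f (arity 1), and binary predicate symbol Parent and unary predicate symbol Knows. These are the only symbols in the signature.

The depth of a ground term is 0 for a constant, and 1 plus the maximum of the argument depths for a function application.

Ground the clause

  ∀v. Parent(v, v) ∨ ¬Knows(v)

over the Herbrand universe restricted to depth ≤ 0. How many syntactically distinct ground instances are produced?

3

Ground terms of depth ≤ 0:
  Let N_k count ground terms of depth at most k. Each non-constant term of depth ≤ k is some function symbol applied to depth-≤(k−1) arguments, giving N_k = 3 + N_{k-1}.
  N_0 = 3
  Explicitly: d, e, c.
So there are 3 ground terms available for substitution.
The body mentions the single quantified variable v; since ground terms form a free algebra, no two substitutions collapse to the same formula.
Number of ground instances = 3.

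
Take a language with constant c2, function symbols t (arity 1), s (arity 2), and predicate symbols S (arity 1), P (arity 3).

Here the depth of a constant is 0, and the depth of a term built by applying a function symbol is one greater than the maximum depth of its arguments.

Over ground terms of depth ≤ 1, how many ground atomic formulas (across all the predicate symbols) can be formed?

30

First count ground terms of depth ≤ 1.
Let N_k count ground terms of depth at most k. Each non-constant term of depth ≤ k is some function symbol applied to depth-≤(k−1) arguments, giving N_k = 1 + N_{k-1} + N_{k-1}^2.
N_0 = 1
N_1 = 1 + 1 + 1^2 = 3
So |H| = 3.
A ground atom is a predicate applied to a tuple of terms from H, so the count is the sum over predicates of |H|^arity:
  S: 3;  P: 3^3 = 27
Total ground atoms: 3 + 27 = 30.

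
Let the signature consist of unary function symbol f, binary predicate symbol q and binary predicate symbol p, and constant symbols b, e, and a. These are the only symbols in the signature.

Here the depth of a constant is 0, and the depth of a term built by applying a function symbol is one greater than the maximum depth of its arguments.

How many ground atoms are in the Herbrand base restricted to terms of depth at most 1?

First count ground terms of depth ≤ 1.
If N_k denotes the number of depth-≤k ground terms, the 3 constants give N_0 = 3, and each function symbol of arity r contributes N_{k-1}^r new terms at level k: N_k = 3 + N_{k-1}.
N_0 = 3
N_1 = 3 + 3 = 6
Explicitly: b, e, a, f(b), f(e), f(a).
So |H| = 6.
Ground atoms are formed by filling each argument slot of a predicate with a term from H, so an r-ary predicate gives |H|^r atoms:
  q: 6^2 = 36;  p: 6^2 = 36
Total ground atoms: 36 + 36 = 72.

72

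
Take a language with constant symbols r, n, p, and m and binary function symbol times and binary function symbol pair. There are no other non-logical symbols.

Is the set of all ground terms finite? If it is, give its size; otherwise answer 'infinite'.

infinite

The signature has at least one function symbol (times, arity 2) and at least one constant (r).
Iterating times gives infinitely many distinct ground terms: r, times(r, r), times(times(r, r), times(r, r)), ...
So the Herbrand universe is infinite.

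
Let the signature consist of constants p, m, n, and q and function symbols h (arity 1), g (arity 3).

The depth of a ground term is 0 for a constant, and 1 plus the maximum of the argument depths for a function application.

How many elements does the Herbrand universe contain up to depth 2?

373324

If N_k denotes the number of depth-≤k ground terms, the 4 constants give N_0 = 4, and each function symbol of arity r contributes N_{k-1}^r new terms at level k: N_k = 4 + N_{k-1} + N_{k-1}^3.
N_0 = 4
N_1 = 4 + 4 + 4^3 = 72
N_2 = 4 + 72 + 72^3 = 373324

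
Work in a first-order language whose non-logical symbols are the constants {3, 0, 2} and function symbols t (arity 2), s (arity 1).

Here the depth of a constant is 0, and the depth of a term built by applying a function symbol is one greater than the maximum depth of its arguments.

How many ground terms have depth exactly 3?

Count level by level. With function symbols t/2, s/1, the terms of depth ≤ k are the 3 constants together with each function applied to depth-≤(k−1) tuples, so N_k = 3 + N_{k-1}^2 + N_{k-1}.
N_0 = 3
N_1 = 3 + 3^2 + 3 = 15
N_2 = 3 + 15^2 + 15 = 243
N_3 = 3 + 243^2 + 243 = 59295
Terms of depth exactly 3: N_3 − N_2 = 59295 − 243 = 59052.

59052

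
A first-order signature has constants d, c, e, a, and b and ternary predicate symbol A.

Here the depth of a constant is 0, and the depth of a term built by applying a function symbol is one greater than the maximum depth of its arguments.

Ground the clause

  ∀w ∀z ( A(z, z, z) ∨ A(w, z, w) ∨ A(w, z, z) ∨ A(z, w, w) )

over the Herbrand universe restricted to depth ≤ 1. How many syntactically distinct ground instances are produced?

25

Ground terms of depth ≤ 1:
  With no function symbols every ground term is a constant, so there are exactly 5 ground terms at every depth bound.
  N_0 = 5
  N_1 = 5
So there are 5 ground terms available for substitution.
There are 2 variables to instantiate (w, z), each occurring in at least one literal, so different choices give different ground instances.
Number of ground instances = 5^2 = 25.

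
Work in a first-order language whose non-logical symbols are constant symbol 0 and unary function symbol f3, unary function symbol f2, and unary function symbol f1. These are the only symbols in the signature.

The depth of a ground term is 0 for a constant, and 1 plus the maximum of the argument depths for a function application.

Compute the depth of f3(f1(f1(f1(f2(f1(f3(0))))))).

depth(f3(0)) = 1 + depth(0) = 1 + 0 = 1
depth(f1(f3(0))) = 1 + depth(f3(0)) = 1 + 1 = 2
depth(f2(f1(f3(0)))) = 1 + depth(f1(f3(0))) = 1 + 2 = 3
depth(f1(f2(f1(f3(0))))) = 1 + depth(f2(f1(f3(0)))) = 1 + 3 = 4
depth(f1(f1(f2(f1(f3(0)))))) = 1 + depth(f1(f2(f1(f3(0))))) = 1 + 4 = 5
depth(f1(f1(f1(f2(f1(f3(0))))))) = 1 + depth(f1(f1(f2(f1(f3(0)))))) = 1 + 5 = 6
depth(f3(f1(f1(f1(f2(f1(f3(0)))))))) = 1 + depth(f1(f1(f1(f2(f1(f3(0))))))) = 1 + 6 = 7

7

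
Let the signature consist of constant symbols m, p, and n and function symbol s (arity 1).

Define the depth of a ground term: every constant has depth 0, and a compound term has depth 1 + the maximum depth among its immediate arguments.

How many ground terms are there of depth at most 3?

12

If N_k denotes the number of depth-≤k ground terms, the 3 constants give N_0 = 3, and each function symbol of arity r contributes N_{k-1}^r new terms at level k: N_k = 3 + N_{k-1}.
N_0 = 3
N_1 = 3 + 3 = 6
N_2 = 3 + 6 = 9
N_3 = 3 + 9 = 12
Explicitly: m, p, n, s(m), s(p), s(n), s(s(m)), s(s(p)), s(s(n)), s(s(s(m))), s(s(s(p))), s(s(s(n))).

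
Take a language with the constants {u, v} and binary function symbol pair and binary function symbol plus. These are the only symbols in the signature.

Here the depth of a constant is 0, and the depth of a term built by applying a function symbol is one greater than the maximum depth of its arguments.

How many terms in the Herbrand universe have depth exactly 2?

Write N_k for the number of ground terms of depth ≤ k. A term of depth ≤ k is either a constant or a function symbol applied to arguments of depth ≤ k−1, so N_k = 2 + N_{k-1}^2 + N_{k-1}^2.
N_0 = 2
N_1 = 2 + 2^2 + 2^2 = 10
N_2 = 2 + 10^2 + 10^2 = 202
Terms of depth exactly 2: N_2 − N_1 = 202 − 10 = 192.

192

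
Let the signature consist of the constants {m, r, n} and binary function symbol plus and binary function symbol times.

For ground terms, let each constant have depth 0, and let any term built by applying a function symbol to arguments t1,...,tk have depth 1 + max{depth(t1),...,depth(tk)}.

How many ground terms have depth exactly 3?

Let N_k = |{terms of depth ≤ k}|. Then N_0 = 3 and N_k = 3 + N_{k-1}^2 + N_{k-1}^2 for k ≥ 1 (one summand per function symbol, arity giving the exponent).
N_0 = 3
N_1 = 3 + 3^2 + 3^2 = 21
N_2 = 3 + 21^2 + 21^2 = 885
N_3 = 3 + 885^2 + 885^2 = 1566453
Terms of depth exactly 3: N_3 − N_2 = 1566453 − 885 = 1565568.

1565568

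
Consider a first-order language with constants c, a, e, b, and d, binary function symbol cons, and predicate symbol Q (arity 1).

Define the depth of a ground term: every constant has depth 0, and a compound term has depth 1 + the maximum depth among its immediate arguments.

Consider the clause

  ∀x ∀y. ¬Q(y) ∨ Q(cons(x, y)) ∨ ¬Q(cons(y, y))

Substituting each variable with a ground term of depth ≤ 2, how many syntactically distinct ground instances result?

Ground terms of depth ≤ 2:
  Write N_k for the number of ground terms of depth ≤ k. A term of depth ≤ k is either a constant or a function symbol applied to arguments of depth ≤ k−1, so N_k = 5 + N_{k-1}^2.
  N_0 = 5
  N_1 = 5 + 5^2 = 30
  N_2 = 5 + 30^2 = 905
So there are 905 ground terms available for substitution.
There are 2 variables to instantiate (x, y), each occurring in at least one literal, so different choices give different ground instances.
Number of ground instances = 905^2 = 819025.

819025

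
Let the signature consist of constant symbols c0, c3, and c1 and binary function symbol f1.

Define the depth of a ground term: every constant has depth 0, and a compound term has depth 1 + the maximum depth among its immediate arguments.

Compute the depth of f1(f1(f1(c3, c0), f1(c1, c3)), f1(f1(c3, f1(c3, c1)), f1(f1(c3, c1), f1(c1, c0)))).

depth(f1(c3, c0)) = 1 + max(0, 0) = 1
depth(f1(c1, c3)) = 1 + max(0, 0) = 1
depth(f1(f1(c3, c0), f1(c1, c3))) = 1 + max(1, 1) = 2
depth(f1(c3, c1)) = 1 + max(0, 0) = 1
depth(f1(c3, f1(c3, c1))) = 1 + max(0, 1) = 2
depth(f1(c1, c0)) = 1 + max(0, 0) = 1
depth(f1(f1(c3, c1), f1(c1, c0))) = 1 + max(1, 1) = 2
depth(f1(f1(c3, f1(c3, c1)), f1(f1(c3, c1), f1(c1, c0)))) = 1 + max(2, 2) = 3
depth(f1(f1(f1(c3, c0), f1(c1, c3)), f1(f1(c3, f1(c3, c1)), f1(f1(c3, c1), f1(c1, c0))))) = 1 + max(2, 3) = 4

4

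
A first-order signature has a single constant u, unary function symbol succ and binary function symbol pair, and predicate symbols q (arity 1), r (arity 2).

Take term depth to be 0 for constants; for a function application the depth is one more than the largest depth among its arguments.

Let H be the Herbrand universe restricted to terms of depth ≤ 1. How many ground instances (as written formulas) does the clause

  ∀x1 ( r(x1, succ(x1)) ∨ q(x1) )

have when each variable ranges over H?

3

Ground terms of depth ≤ 1:
  Let N_k count ground terms of depth at most k. Each non-constant term of depth ≤ k is some function symbol applied to depth-≤(k−1) arguments, giving N_k = 1 + N_{k-1} + N_{k-1}^2.
  N_0 = 1
  N_1 = 1 + 1 + 1^2 = 3
  Explicitly: u, succ(u), pair(u, u).
So there are 3 ground terms available for substitution.
There is 1 variable to instantiate (x1),  occurring in at least one literal, so different choices give different ground instances.
Number of ground instances = 3.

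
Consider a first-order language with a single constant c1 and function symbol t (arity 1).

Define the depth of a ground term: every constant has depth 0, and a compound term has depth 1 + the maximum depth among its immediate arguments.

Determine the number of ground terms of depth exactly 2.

1

Count level by level. With function symbols t/1, the terms of depth ≤ k are the 1 constant together with each function applied to depth-≤(k−1) tuples, so N_k = 1 + N_{k-1}.
N_0 = 1
N_1 = 1 + 1 = 2
N_2 = 1 + 2 = 3
Terms of depth exactly 2: N_2 − N_1 = 3 − 2 = 1.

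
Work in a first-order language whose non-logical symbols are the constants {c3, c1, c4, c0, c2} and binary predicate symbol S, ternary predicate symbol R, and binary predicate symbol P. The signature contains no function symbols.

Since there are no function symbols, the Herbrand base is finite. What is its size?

With no function symbols, the Herbrand universe is just the 5 constants.
Ground atoms per predicate: S: 5^2 = 25, R: 5^3 = 125, P: 5^2 = 25.
Herbrand base size = 25 + 125 + 25 = 175.

175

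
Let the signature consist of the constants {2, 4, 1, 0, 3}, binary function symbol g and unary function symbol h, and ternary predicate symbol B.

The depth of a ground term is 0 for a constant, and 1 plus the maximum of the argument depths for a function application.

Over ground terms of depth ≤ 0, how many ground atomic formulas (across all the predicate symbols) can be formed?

First count ground terms of depth ≤ 0.
If N_k denotes the number of depth-≤k ground terms, the 5 constants give N_0 = 5, and each function symbol of arity r contributes N_{k-1}^r new terms at level k: N_k = 5 + N_{k-1}^2 + N_{k-1}.
N_0 = 5
Explicitly: 2, 4, 1, 0, 3.
So |H| = 5.
For each predicate symbol, the number of ground atoms is |H| raised to its arity; summing:
  B: 5^3 = 125
Total ground atoms: 125.

125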